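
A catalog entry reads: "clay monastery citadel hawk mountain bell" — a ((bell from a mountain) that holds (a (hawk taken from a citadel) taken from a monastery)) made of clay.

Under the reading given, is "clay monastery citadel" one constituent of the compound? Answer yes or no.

The top-level split is [clay] [monastery citadel hawk mountain bell]; the full structure is [clay [[monastery [citadel hawk]] [mountain bell]]].
"clay monastery citadel" straddles a constituent boundary, so it is not a single unit.

no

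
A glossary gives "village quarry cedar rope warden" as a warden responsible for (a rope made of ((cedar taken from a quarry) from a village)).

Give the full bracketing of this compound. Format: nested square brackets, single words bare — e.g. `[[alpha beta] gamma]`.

Whole compound: head "warden", modifier "village quarry cedar rope".
"village quarry cedar rope" → head "rope", modifier "village quarry cedar".
"village quarry cedar" → head "cedar" (specifically "quarry cedar"), modifier "village".
"quarry cedar" → head "cedar", modifier "quarry".
Putting it together: [[[village [quarry cedar]] rope] warden].

[[[village [quarry cedar]] rope] warden]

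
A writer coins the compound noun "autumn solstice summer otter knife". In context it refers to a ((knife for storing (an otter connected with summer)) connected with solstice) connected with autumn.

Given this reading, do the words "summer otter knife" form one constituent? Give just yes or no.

yes

The paraphrase groups the words so that "summer otter knife" is one unit: it corresponds to a single parenthesized sub-phrase.
The full structure is [autumn [solstice [[summer otter] knife]]], in which [summer otter knife] is a constituent.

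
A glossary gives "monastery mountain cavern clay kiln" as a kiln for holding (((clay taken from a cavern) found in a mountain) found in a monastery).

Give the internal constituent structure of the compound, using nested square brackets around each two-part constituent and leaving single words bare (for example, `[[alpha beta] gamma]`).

The outermost head in the paraphrase is "kiln", modified by "monastery mountain cavern clay".
Within "monastery mountain cavern clay", the head is "clay" (specifically "mountain cavern clay") and the modifier is "monastery".
Within "mountain cavern clay", the head is "clay" (specifically "cavern clay") and the modifier is "mountain".
Within "cavern clay", the head is "clay" and the modifier is "cavern".
Putting it together: [[monastery [mountain [cavern clay]]] kiln].

[[monastery [mountain [cavern clay]]] kiln]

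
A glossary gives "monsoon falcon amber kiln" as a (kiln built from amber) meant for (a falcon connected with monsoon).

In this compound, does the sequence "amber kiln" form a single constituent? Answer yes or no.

yes

The paraphrase groups the words so that "amber kiln" is one unit: it corresponds to a single parenthesized sub-phrase.
The full structure is [[monsoon falcon] [amber kiln]], in which [amber kiln] is a constituent.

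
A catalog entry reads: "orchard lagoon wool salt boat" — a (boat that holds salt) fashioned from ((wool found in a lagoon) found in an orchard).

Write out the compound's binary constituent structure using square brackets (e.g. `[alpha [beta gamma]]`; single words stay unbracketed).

Overall it is a kind of boat (specifically "salt boat"); the modifier is "orchard lagoon wool".
"orchard lagoon wool" → head "wool" (specifically "lagoon wool"), modifier "orchard".
"lagoon wool" → head "wool", modifier "lagoon".
"salt boat" → head "boat", modifier "salt".
Putting it together: [[orchard [lagoon wool]] [salt boat]].

[[orchard [lagoon wool]] [salt boat]]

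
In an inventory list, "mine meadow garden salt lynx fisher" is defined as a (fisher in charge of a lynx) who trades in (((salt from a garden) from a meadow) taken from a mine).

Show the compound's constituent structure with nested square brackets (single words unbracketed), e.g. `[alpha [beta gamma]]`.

Overall it is a kind of fisher (specifically "lynx fisher"); the modifier is "mine meadow garden salt".
"mine meadow garden salt" → head "salt" (specifically "meadow garden salt"), modifier "mine".
"meadow garden salt" → head "salt" (specifically "garden salt"), modifier "meadow".
"garden salt" → head "salt", modifier "garden".
"lynx fisher" → head "fisher", modifier "lynx".
Putting it together: [[mine [meadow [garden salt]]] [lynx fisher]].

[[mine [meadow [garden salt]]] [lynx fisher]]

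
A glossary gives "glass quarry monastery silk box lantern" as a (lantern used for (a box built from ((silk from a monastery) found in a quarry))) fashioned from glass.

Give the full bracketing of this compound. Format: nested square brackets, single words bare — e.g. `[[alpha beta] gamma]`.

[glass [[[quarry [monastery silk]] box] lantern]]

The outermost head in the paraphrase is "lantern" (specifically "quarry monastery silk box lantern"), modified by "glass".
Inside "quarry monastery silk box lantern": head "lantern", modifier "quarry monastery silk box".
Inside "quarry monastery silk box": head "box", modifier "quarry monastery silk".
Inside "quarry monastery silk": head "silk" (specifically "monastery silk"), modifier "quarry".
Inside "monastery silk": head "silk", modifier "monastery".
So the structure is [glass [[[quarry [monastery silk]] box] lantern]].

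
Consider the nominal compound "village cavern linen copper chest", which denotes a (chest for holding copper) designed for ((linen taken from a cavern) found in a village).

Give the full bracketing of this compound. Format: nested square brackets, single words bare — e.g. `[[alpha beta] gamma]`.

Whole compound: head "chest" (specifically "copper chest"), modifier "village cavern linen".
Inside "village cavern linen": head "linen" (specifically "cavern linen"), modifier "village".
Inside "cavern linen": head "linen", modifier "cavern".
Inside "copper chest": head "chest", modifier "copper".
Putting it together: [[village [cavern linen]] [copper chest]].

[[village [cavern linen]] [copper chest]]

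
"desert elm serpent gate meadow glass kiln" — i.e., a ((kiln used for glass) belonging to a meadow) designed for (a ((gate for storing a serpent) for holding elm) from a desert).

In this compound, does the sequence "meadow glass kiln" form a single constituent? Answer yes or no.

yes

The paraphrase groups the words so that "meadow glass kiln" is one unit: it corresponds to a single parenthesized sub-phrase.
The full structure is [[desert [elm [serpent gate]]] [meadow [glass kiln]]], in which [meadow glass kiln] is a constituent.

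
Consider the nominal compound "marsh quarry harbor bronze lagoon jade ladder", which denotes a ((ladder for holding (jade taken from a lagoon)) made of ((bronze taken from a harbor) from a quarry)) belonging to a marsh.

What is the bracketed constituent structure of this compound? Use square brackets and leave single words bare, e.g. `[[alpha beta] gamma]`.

[marsh [[quarry [harbor bronze]] [[lagoon jade] ladder]]]

Whole compound: head "ladder" (specifically "quarry harbor bronze lagoon jade ladder"), modifier "marsh".
Within "quarry harbor bronze lagoon jade ladder", the head is "ladder" (specifically "lagoon jade ladder") and the modifier is "quarry harbor bronze".
Within "quarry harbor bronze", the head is "bronze" (specifically "harbor bronze") and the modifier is "quarry".
Within "harbor bronze", the head is "bronze" and the modifier is "harbor".
Within "lagoon jade ladder", the head is "ladder" and the modifier is "lagoon jade".
Within "lagoon jade", the head is "jade" and the modifier is "lagoon".
So the structure is [marsh [[quarry [harbor bronze]] [[lagoon jade] ladder]]].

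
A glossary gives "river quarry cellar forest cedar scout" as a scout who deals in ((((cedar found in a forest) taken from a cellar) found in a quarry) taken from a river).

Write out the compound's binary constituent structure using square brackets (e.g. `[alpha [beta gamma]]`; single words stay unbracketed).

[[river [quarry [cellar [forest cedar]]]] scout]

At the top level: head "scout"; modifier "river quarry cellar forest cedar".
Within "river quarry cellar forest cedar", the head is "cedar" (specifically "quarry cellar forest cedar") and the modifier is "river".
Within "quarry cellar forest cedar", the head is "cedar" (specifically "cellar forest cedar") and the modifier is "quarry".
Within "cellar forest cedar", the head is "cedar" (specifically "forest cedar") and the modifier is "cellar".
Within "forest cedar", the head is "cedar" and the modifier is "forest".
Putting it together: [[river [quarry [cellar [forest cedar]]]] scout].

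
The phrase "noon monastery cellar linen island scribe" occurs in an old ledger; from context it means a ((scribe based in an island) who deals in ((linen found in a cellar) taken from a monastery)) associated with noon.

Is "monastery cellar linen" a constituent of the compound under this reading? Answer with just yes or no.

yes

The paraphrase groups the words so that "monastery cellar linen" is one unit: it corresponds to a single parenthesized sub-phrase.
The full structure is [noon [[monastery [cellar linen]] [island scribe]]], in which [monastery cellar linen] is a constituent.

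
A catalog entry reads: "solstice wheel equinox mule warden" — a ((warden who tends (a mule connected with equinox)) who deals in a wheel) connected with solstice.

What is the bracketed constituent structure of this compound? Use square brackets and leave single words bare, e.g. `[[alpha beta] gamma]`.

[solstice [wheel [[equinox mule] warden]]]

Overall it is a kind of warden (specifically "wheel equinox mule warden"); the modifier is "solstice".
Inside "wheel equinox mule warden": head "warden" (specifically "equinox mule warden"), modifier "wheel".
Inside "equinox mule warden": head "warden", modifier "equinox mule".
Inside "equinox mule": head "mule", modifier "equinox".
Putting it together: [solstice [wheel [[equinox mule] warden]]].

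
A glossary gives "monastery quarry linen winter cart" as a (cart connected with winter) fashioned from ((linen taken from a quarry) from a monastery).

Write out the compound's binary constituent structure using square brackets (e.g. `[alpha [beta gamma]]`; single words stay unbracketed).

[[monastery [quarry linen]] [winter cart]]

Whole compound: head "cart" (specifically "winter cart"), modifier "monastery quarry linen".
Within "monastery quarry linen", the head is "linen" (specifically "quarry linen") and the modifier is "monastery".
Within "quarry linen", the head is "linen" and the modifier is "quarry".
Within "winter cart", the head is "cart" and the modifier is "winter".
Assembled: [[monastery [quarry linen]] [winter cart]].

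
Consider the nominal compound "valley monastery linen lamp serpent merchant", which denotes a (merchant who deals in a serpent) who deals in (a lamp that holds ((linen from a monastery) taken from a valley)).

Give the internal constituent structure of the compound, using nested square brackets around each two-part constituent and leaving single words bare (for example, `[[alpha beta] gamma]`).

Whole compound: head "merchant" (specifically "serpent merchant"), modifier "valley monastery linen lamp".
Inside "valley monastery linen lamp": head "lamp", modifier "valley monastery linen".
Inside "valley monastery linen": head "linen" (specifically "monastery linen"), modifier "valley".
Inside "monastery linen": head "linen", modifier "monastery".
Inside "serpent merchant": head "merchant", modifier "serpent".
So the structure is [[[valley [monastery linen]] lamp] [serpent merchant]].

[[[valley [monastery linen]] lamp] [serpent merchant]]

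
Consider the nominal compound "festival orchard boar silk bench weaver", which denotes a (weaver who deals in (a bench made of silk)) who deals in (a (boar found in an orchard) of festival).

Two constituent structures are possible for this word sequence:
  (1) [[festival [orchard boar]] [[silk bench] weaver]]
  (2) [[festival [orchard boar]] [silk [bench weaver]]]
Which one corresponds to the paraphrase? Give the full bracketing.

The paraphrase's head is the "weaver" part ("silk bench weaver"); its modifier is "festival orchard boar".
That top-level split, carried through the inner groups, gives [[festival [orchard boar]] [[silk bench] weaver]].

[[festival [orchard boar]] [[silk bench] weaver]]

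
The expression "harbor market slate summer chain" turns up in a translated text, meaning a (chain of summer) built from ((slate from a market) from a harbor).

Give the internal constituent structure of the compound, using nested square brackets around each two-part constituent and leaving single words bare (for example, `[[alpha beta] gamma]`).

[[harbor [market slate]] [summer chain]]

Whole compound: head "chain" (specifically "summer chain"), modifier "harbor market slate".
Inside "harbor market slate": head "slate" (specifically "market slate"), modifier "harbor".
Inside "market slate": head "slate", modifier "market".
Inside "summer chain": head "chain", modifier "summer".
Assembled: [[harbor [market slate]] [summer chain]].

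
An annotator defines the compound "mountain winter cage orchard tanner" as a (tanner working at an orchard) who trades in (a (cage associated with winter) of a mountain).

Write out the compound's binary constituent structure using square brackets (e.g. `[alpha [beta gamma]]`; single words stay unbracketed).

The outermost head in the paraphrase is "tanner" (specifically "orchard tanner"), modified by "mountain winter cage".
Inside "mountain winter cage": head "cage" (specifically "winter cage"), modifier "mountain".
Inside "winter cage": head "cage", modifier "winter".
Inside "orchard tanner": head "tanner", modifier "orchard".
Assembled: [[mountain [winter cage]] [orchard tanner]].

[[mountain [winter cage]] [orchard tanner]]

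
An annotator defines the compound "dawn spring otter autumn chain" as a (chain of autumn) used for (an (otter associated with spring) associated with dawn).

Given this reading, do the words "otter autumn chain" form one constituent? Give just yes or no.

The top-level split is [dawn spring otter] [autumn chain]; the full structure is [[dawn [spring otter]] [autumn chain]].
"otter autumn chain" straddles a constituent boundary, so it is not a single unit.

no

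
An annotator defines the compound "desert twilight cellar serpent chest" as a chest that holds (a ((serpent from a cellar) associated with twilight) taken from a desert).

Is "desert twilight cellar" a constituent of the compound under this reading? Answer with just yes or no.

no

The top-level split is [desert twilight cellar serpent] [chest]; the full structure is [[desert [twilight [cellar serpent]]] chest].
"desert twilight cellar" straddles a constituent boundary, so it is not a single unit.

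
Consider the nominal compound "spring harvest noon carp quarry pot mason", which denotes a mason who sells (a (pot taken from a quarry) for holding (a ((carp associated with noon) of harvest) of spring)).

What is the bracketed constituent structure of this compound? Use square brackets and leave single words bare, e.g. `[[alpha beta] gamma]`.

[[[spring [harvest [noon carp]]] [quarry pot]] mason]

Whole compound: head "mason", modifier "spring harvest noon carp quarry pot".
Within "spring harvest noon carp quarry pot", the head is "pot" (specifically "quarry pot") and the modifier is "spring harvest noon carp".
Within "spring harvest noon carp", the head is "carp" (specifically "harvest noon carp") and the modifier is "spring".
Within "harvest noon carp", the head is "carp" (specifically "noon carp") and the modifier is "harvest".
Within "noon carp", the head is "carp" and the modifier is "noon".
Within "quarry pot", the head is "pot" and the modifier is "quarry".
So the structure is [[[spring [harvest [noon carp]]] [quarry pot]] mason].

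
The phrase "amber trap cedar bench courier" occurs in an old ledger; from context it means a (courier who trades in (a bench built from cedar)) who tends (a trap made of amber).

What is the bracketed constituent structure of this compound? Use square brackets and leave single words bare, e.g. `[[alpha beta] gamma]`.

The outermost head in the paraphrase is "courier" (specifically "cedar bench courier"), modified by "amber trap".
Inside "amber trap": head "trap", modifier "amber".
Inside "cedar bench courier": head "courier", modifier "cedar bench".
Inside "cedar bench": head "bench", modifier "cedar".
So the structure is [[amber trap] [[cedar bench] courier]].

[[amber trap] [[cedar bench] courier]]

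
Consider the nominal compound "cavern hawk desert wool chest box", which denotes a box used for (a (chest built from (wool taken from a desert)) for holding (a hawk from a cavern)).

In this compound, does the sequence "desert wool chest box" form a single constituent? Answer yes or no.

The top-level split is [cavern hawk desert wool chest] [box]; the full structure is [[[cavern hawk] [[desert wool] chest]] box].
"desert wool chest box" straddles a constituent boundary, so it is not a single unit.

no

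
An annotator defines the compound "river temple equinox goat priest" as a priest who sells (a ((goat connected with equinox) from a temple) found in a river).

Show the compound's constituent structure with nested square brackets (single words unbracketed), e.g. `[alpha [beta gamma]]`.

The outermost head in the paraphrase is "priest", modified by "river temple equinox goat".
"river temple equinox goat" → head "goat" (specifically "temple equinox goat"), modifier "river".
"temple equinox goat" → head "goat" (specifically "equinox goat"), modifier "temple".
"equinox goat" → head "goat", modifier "equinox".
Putting it together: [[river [temple [equinox goat]]] priest].

[[river [temple [equinox goat]]] priest]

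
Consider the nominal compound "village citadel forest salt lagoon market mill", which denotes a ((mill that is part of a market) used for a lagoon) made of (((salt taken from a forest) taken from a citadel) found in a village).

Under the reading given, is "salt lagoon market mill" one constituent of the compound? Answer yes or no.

The top-level split is [village citadel forest salt] [lagoon market mill]; the full structure is [[village [citadel [forest salt]]] [lagoon [market mill]]].
"salt lagoon market mill" straddles a constituent boundary, so it is not a single unit.

no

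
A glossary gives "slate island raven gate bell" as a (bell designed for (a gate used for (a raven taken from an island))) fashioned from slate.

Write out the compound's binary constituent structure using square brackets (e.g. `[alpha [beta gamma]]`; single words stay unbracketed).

Overall it is a kind of bell (specifically "island raven gate bell"); the modifier is "slate".
Within "island raven gate bell", the head is "bell" and the modifier is "island raven gate".
Within "island raven gate", the head is "gate" and the modifier is "island raven".
Within "island raven", the head is "raven" and the modifier is "island".
So the structure is [slate [[[island raven] gate] bell]].

[slate [[[island raven] gate] bell]]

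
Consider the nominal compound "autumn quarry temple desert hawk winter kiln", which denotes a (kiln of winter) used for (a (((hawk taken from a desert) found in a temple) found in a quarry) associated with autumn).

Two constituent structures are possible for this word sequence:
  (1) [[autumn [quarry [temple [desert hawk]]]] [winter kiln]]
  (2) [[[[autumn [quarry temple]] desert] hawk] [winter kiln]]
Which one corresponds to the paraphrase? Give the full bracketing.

The paraphrase's head is the "kiln" part ("winter kiln"); its modifier is "autumn quarry temple desert hawk".
That top-level split, carried through the inner groups, gives [[autumn [quarry [temple [desert hawk]]]] [winter kiln]].

[[autumn [quarry [temple [desert hawk]]]] [winter kiln]]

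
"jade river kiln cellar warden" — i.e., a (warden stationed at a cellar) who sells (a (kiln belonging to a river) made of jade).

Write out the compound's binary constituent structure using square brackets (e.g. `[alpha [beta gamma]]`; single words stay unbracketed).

[[jade [river kiln]] [cellar warden]]

Whole compound: head "warden" (specifically "cellar warden"), modifier "jade river kiln".
"jade river kiln" → head "kiln" (specifically "river kiln"), modifier "jade".
"river kiln" → head "kiln", modifier "river".
"cellar warden" → head "warden", modifier "cellar".
Putting it together: [[jade [river kiln]] [cellar warden]].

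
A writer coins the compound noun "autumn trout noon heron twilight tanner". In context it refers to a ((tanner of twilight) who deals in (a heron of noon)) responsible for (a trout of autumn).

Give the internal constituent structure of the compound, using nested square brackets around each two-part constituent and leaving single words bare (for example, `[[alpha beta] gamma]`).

[[autumn trout] [[noon heron] [twilight tanner]]]

The outermost head in the paraphrase is "tanner" (specifically "noon heron twilight tanner"), modified by "autumn trout".
Within "autumn trout", the head is "trout" and the modifier is "autumn".
Within "noon heron twilight tanner", the head is "tanner" (specifically "twilight tanner") and the modifier is "noon heron".
Within "noon heron", the head is "heron" and the modifier is "noon".
Within "twilight tanner", the head is "tanner" and the modifier is "twilight".
So the structure is [[autumn trout] [[noon heron] [twilight tanner]]].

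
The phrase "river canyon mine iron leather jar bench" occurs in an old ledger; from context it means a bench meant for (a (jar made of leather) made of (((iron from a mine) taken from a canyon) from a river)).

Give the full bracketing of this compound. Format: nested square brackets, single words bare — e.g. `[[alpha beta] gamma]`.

The outermost head in the paraphrase is "bench", modified by "river canyon mine iron leather jar".
Within "river canyon mine iron leather jar", the head is "jar" (specifically "leather jar") and the modifier is "river canyon mine iron".
Within "river canyon mine iron", the head is "iron" (specifically "canyon mine iron") and the modifier is "river".
Within "canyon mine iron", the head is "iron" (specifically "mine iron") and the modifier is "canyon".
Within "mine iron", the head is "iron" and the modifier is "mine".
Within "leather jar", the head is "jar" and the modifier is "leather".
Putting it together: [[[river [canyon [mine iron]]] [leather jar]] bench].

[[[river [canyon [mine iron]]] [leather jar]] bench]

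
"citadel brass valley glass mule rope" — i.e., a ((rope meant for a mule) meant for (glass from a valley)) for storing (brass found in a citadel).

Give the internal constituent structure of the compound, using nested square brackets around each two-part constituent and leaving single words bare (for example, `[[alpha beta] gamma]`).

At the top level: head "rope" (specifically "valley glass mule rope"); modifier "citadel brass".
Inside "citadel brass": head "brass", modifier "citadel".
Inside "valley glass mule rope": head "rope" (specifically "mule rope"), modifier "valley glass".
Inside "valley glass": head "glass", modifier "valley".
Inside "mule rope": head "rope", modifier "mule".
Putting it together: [[citadel brass] [[valley glass] [mule rope]]].

[[citadel brass] [[valley glass] [mule rope]]]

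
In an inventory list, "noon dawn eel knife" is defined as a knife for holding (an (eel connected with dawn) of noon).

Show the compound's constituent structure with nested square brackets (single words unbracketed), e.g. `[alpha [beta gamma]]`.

Whole compound: head "knife", modifier "noon dawn eel".
"noon dawn eel" → head "eel" (specifically "dawn eel"), modifier "noon".
"dawn eel" → head "eel", modifier "dawn".
Assembled: [[noon [dawn eel]] knife].

[[noon [dawn eel]] knife]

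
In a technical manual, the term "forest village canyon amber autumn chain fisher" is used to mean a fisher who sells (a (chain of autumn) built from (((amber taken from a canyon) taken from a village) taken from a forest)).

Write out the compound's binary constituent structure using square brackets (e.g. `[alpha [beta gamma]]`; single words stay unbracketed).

Overall it is a kind of fisher; the modifier is "forest village canyon amber autumn chain".
Within "forest village canyon amber autumn chain", the head is "chain" (specifically "autumn chain") and the modifier is "forest village canyon amber".
Within "forest village canyon amber", the head is "amber" (specifically "village canyon amber") and the modifier is "forest".
Within "village canyon amber", the head is "amber" (specifically "canyon amber") and the modifier is "village".
Within "canyon amber", the head is "amber" and the modifier is "canyon".
Within "autumn chain", the head is "chain" and the modifier is "autumn".
Putting it together: [[[forest [village [canyon amber]]] [autumn chain]] fisher].

[[[forest [village [canyon amber]]] [autumn chain]] fisher]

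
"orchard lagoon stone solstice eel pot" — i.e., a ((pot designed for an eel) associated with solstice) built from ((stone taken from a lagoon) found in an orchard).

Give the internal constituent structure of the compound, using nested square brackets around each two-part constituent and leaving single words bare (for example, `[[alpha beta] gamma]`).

Whole compound: head "pot" (specifically "solstice eel pot"), modifier "orchard lagoon stone".
Within "orchard lagoon stone", the head is "stone" (specifically "lagoon stone") and the modifier is "orchard".
Within "lagoon stone", the head is "stone" and the modifier is "lagoon".
Within "solstice eel pot", the head is "pot" (specifically "eel pot") and the modifier is "solstice".
Within "eel pot", the head is "pot" and the modifier is "eel".
Assembled: [[orchard [lagoon stone]] [solstice [eel pot]]].

[[orchard [lagoon stone]] [solstice [eel pot]]]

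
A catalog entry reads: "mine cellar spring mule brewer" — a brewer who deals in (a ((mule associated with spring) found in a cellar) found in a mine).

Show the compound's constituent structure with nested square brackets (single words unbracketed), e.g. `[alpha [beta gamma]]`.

At the top level: head "brewer"; modifier "mine cellar spring mule".
"mine cellar spring mule" → head "mule" (specifically "cellar spring mule"), modifier "mine".
"cellar spring mule" → head "mule" (specifically "spring mule"), modifier "cellar".
"spring mule" → head "mule", modifier "spring".
So the structure is [[mine [cellar [spring mule]]] brewer].

[[mine [cellar [spring mule]]] brewer]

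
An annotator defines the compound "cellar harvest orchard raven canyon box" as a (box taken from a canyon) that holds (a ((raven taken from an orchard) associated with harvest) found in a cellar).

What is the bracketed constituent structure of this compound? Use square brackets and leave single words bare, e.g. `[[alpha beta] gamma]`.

Whole compound: head "box" (specifically "canyon box"), modifier "cellar harvest orchard raven".
"cellar harvest orchard raven" → head "raven" (specifically "harvest orchard raven"), modifier "cellar".
"harvest orchard raven" → head "raven" (specifically "orchard raven"), modifier "harvest".
"orchard raven" → head "raven", modifier "orchard".
"canyon box" → head "box", modifier "canyon".
Putting it together: [[cellar [harvest [orchard raven]]] [canyon box]].

[[cellar [harvest [orchard raven]]] [canyon box]]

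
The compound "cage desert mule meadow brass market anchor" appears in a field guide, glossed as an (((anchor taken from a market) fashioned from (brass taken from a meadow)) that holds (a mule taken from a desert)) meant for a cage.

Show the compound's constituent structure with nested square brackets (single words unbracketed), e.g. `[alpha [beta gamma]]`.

[cage [[desert mule] [[meadow brass] [market anchor]]]]

The outermost head in the paraphrase is "anchor" (specifically "desert mule meadow brass market anchor"), modified by "cage".
Inside "desert mule meadow brass market anchor": head "anchor" (specifically "meadow brass market anchor"), modifier "desert mule".
Inside "desert mule": head "mule", modifier "desert".
Inside "meadow brass market anchor": head "anchor" (specifically "market anchor"), modifier "meadow brass".
Inside "meadow brass": head "brass", modifier "meadow".
Inside "market anchor": head "anchor", modifier "market".
So the structure is [cage [[desert mule] [[meadow brass] [market anchor]]]].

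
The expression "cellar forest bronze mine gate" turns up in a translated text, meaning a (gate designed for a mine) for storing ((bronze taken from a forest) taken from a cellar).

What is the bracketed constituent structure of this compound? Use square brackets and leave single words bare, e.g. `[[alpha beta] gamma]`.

Overall it is a kind of gate (specifically "mine gate"); the modifier is "cellar forest bronze".
Inside "cellar forest bronze": head "bronze" (specifically "forest bronze"), modifier "cellar".
Inside "forest bronze": head "bronze", modifier "forest".
Inside "mine gate": head "gate", modifier "mine".
So the structure is [[cellar [forest bronze]] [mine gate]].

[[cellar [forest bronze]] [mine gate]]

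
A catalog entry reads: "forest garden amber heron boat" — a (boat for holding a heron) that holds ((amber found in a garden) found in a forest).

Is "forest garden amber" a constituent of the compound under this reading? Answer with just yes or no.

yes

The paraphrase groups the words so that "forest garden amber" is one unit: it corresponds to a single parenthesized sub-phrase.
The full structure is [[forest [garden amber]] [heron boat]], in which [forest garden amber] is a constituent.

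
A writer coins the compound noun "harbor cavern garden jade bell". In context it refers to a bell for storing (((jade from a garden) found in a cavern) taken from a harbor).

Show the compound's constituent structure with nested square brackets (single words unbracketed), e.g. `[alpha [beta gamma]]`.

[[harbor [cavern [garden jade]]] bell]

Whole compound: head "bell", modifier "harbor cavern garden jade".
Inside "harbor cavern garden jade": head "jade" (specifically "cavern garden jade"), modifier "harbor".
Inside "cavern garden jade": head "jade" (specifically "garden jade"), modifier "cavern".
Inside "garden jade": head "jade", modifier "garden".
Assembled: [[harbor [cavern [garden jade]]] bell].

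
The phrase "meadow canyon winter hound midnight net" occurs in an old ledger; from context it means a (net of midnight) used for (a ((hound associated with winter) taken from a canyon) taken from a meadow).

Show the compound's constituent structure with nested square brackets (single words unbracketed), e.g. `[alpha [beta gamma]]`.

[[meadow [canyon [winter hound]]] [midnight net]]

The outermost head in the paraphrase is "net" (specifically "midnight net"), modified by "meadow canyon winter hound".
"meadow canyon winter hound" → head "hound" (specifically "canyon winter hound"), modifier "meadow".
"canyon winter hound" → head "hound" (specifically "winter hound"), modifier "canyon".
"winter hound" → head "hound", modifier "winter".
"midnight net" → head "net", modifier "midnight".
So the structure is [[meadow [canyon [winter hound]]] [midnight net]].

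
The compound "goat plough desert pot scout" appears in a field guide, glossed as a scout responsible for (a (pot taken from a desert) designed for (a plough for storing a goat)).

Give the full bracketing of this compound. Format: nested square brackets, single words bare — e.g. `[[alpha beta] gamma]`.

At the top level: head "scout"; modifier "goat plough desert pot".
"goat plough desert pot" → head "pot" (specifically "desert pot"), modifier "goat plough".
"goat plough" → head "plough", modifier "goat".
"desert pot" → head "pot", modifier "desert".
So the structure is [[[goat plough] [desert pot]] scout].

[[[goat plough] [desert pot]] scout]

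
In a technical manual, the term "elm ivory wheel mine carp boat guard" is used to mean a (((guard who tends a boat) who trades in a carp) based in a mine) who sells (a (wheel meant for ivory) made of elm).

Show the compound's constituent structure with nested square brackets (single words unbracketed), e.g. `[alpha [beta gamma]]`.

At the top level: head "guard" (specifically "mine carp boat guard"); modifier "elm ivory wheel".
"elm ivory wheel" → head "wheel" (specifically "ivory wheel"), modifier "elm".
"ivory wheel" → head "wheel", modifier "ivory".
"mine carp boat guard" → head "guard" (specifically "carp boat guard"), modifier "mine".
"carp boat guard" → head "guard" (specifically "boat guard"), modifier "carp".
"boat guard" → head "guard", modifier "boat".
Putting it together: [[elm [ivory wheel]] [mine [carp [boat guard]]]].

[[elm [ivory wheel]] [mine [carp [boat guard]]]]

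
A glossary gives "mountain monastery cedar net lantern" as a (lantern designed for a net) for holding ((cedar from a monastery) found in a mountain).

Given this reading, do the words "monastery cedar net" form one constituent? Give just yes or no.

The top-level split is [mountain monastery cedar] [net lantern]; the full structure is [[mountain [monastery cedar]] [net lantern]].
"monastery cedar net" straddles a constituent boundary, so it is not a single unit.

no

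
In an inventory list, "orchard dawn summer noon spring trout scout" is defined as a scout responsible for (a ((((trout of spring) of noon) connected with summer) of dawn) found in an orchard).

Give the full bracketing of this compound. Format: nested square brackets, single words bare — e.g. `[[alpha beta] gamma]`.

At the top level: head "scout"; modifier "orchard dawn summer noon spring trout".
"orchard dawn summer noon spring trout" → head "trout" (specifically "dawn summer noon spring trout"), modifier "orchard".
"dawn summer noon spring trout" → head "trout" (specifically "summer noon spring trout"), modifier "dawn".
"summer noon spring trout" → head "trout" (specifically "noon spring trout"), modifier "summer".
"noon spring trout" → head "trout" (specifically "spring trout"), modifier "noon".
"spring trout" → head "trout", modifier "spring".
Assembled: [[orchard [dawn [summer [noon [spring trout]]]]] scout].

[[orchard [dawn [summer [noon [spring trout]]]]] scout]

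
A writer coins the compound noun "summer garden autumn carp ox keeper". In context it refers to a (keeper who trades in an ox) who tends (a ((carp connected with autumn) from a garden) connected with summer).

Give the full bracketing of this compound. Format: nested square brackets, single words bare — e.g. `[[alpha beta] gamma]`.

[[summer [garden [autumn carp]]] [ox keeper]]

At the top level: head "keeper" (specifically "ox keeper"); modifier "summer garden autumn carp".
"summer garden autumn carp" → head "carp" (specifically "garden autumn carp"), modifier "summer".
"garden autumn carp" → head "carp" (specifically "autumn carp"), modifier "garden".
"autumn carp" → head "carp", modifier "autumn".
"ox keeper" → head "keeper", modifier "ox".
So the structure is [[summer [garden [autumn carp]]] [ox keeper]].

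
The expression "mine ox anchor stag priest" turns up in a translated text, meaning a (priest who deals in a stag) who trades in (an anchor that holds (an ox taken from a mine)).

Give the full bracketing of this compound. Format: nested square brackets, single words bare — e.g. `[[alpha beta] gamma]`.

The outermost head in the paraphrase is "priest" (specifically "stag priest"), modified by "mine ox anchor".
Within "mine ox anchor", the head is "anchor" and the modifier is "mine ox".
Within "mine ox", the head is "ox" and the modifier is "mine".
Within "stag priest", the head is "priest" and the modifier is "stag".
Assembled: [[[mine ox] anchor] [stag priest]].

[[[mine ox] anchor] [stag priest]]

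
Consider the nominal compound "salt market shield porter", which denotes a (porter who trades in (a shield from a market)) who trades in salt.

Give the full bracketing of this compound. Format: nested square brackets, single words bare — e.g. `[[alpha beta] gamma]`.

[salt [[market shield] porter]]

Whole compound: head "porter" (specifically "market shield porter"), modifier "salt".
Inside "market shield porter": head "porter", modifier "market shield".
Inside "market shield": head "shield", modifier "market".
So the structure is [salt [[market shield] porter]].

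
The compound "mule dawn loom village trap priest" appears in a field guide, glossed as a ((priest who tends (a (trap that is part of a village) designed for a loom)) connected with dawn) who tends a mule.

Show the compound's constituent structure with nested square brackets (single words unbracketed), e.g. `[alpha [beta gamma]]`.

[mule [dawn [[loom [village trap]] priest]]]

Whole compound: head "priest" (specifically "dawn loom village trap priest"), modifier "mule".
Inside "dawn loom village trap priest": head "priest" (specifically "loom village trap priest"), modifier "dawn".
Inside "loom village trap priest": head "priest", modifier "loom village trap".
Inside "loom village trap": head "trap" (specifically "village trap"), modifier "loom".
Inside "village trap": head "trap", modifier "village".
So the structure is [mule [dawn [[loom [village trap]] priest]]].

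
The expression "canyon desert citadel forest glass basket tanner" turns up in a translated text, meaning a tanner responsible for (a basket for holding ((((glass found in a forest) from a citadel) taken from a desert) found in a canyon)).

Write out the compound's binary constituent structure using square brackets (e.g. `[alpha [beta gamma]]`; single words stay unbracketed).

[[[canyon [desert [citadel [forest glass]]]] basket] tanner]

Overall it is a kind of tanner; the modifier is "canyon desert citadel forest glass basket".
Within "canyon desert citadel forest glass basket", the head is "basket" and the modifier is "canyon desert citadel forest glass".
Within "canyon desert citadel forest glass", the head is "glass" (specifically "desert citadel forest glass") and the modifier is "canyon".
Within "desert citadel forest glass", the head is "glass" (specifically "citadel forest glass") and the modifier is "desert".
Within "citadel forest glass", the head is "glass" (specifically "forest glass") and the modifier is "citadel".
Within "forest glass", the head is "glass" and the modifier is "forest".
Assembled: [[[canyon [desert [citadel [forest glass]]]] basket] tanner].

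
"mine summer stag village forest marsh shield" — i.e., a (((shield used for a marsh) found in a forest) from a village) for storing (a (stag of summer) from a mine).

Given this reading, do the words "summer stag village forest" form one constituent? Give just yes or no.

The top-level split is [mine summer stag] [village forest marsh shield]; the full structure is [[mine [summer stag]] [village [forest [marsh shield]]]].
"summer stag village forest" straddles a constituent boundary, so it is not a single unit.

no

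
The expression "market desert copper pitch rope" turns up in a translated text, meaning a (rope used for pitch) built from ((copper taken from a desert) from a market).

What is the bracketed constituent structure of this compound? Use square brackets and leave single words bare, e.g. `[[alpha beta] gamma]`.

Whole compound: head "rope" (specifically "pitch rope"), modifier "market desert copper".
Inside "market desert copper": head "copper" (specifically "desert copper"), modifier "market".
Inside "desert copper": head "copper", modifier "desert".
Inside "pitch rope": head "rope", modifier "pitch".
Assembled: [[market [desert copper]] [pitch rope]].

[[market [desert copper]] [pitch rope]]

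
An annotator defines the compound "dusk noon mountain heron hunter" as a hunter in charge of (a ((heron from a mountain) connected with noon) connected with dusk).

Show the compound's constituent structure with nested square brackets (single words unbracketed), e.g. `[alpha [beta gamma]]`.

At the top level: head "hunter"; modifier "dusk noon mountain heron".
"dusk noon mountain heron" → head "heron" (specifically "noon mountain heron"), modifier "dusk".
"noon mountain heron" → head "heron" (specifically "mountain heron"), modifier "noon".
"mountain heron" → head "heron", modifier "mountain".
Assembled: [[dusk [noon [mountain heron]]] hunter].

[[dusk [noon [mountain heron]]] hunter]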